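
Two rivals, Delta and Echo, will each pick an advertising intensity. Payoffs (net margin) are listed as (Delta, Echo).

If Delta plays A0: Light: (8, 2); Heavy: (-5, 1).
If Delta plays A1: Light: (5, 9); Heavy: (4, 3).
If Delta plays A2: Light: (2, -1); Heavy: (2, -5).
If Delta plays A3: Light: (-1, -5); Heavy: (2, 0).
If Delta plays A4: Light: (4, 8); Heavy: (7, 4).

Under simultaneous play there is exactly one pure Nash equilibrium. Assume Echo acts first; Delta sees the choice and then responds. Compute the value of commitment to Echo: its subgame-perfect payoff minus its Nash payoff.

Work backward from Delta's decision.
- Light → Delta plays A0 (best of 8, 5, 2, -1, 4); Echo gets 2.
- Heavy → Delta plays A4 (best of -5, 4, 2, 2, 7); Echo gets 4.
Echo's induced payoffs are 2, 4, so Echo commits to Heavy. Subgame-perfect outcome: (A4, Heavy) with payoffs (7, 4).
For the simultaneous game, intersect best replies.
Delta's best replies: Light→A0; Heavy→A4.
Echo's best replies: A0→Light; A1→Light; A2→Light; A3→Heavy; A4→Light.
Only (A0, Light) has each player best-responding; Nash payoffs (8, 2).
Echo's commitment gain: 4 − 2 = 2.

2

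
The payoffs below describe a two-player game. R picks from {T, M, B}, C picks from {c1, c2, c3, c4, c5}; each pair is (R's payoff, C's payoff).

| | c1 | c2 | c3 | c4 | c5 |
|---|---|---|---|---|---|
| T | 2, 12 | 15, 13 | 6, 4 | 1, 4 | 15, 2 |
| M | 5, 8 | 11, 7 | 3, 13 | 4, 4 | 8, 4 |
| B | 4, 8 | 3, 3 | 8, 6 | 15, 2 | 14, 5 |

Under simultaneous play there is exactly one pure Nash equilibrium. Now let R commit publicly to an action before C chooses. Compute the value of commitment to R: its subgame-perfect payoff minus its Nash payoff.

Backward induction with R moving first.
- T: BR = c2, leader payoff 15.
- M: BR = c3, leader payoff 3.
- B: BR = c1, leader payoff 4.
Maximizing over 15, 3, 4, R chooses T. Subgame-perfect outcome: (T, c2) with payoffs (15, 13).
Under simultaneous play:
R's best replies: c1→M; c2→T; c3→B; c4→B; c5→T.
C's best replies: T→c2; M→c3; B→c1.
Only (T, c2) has each player best-responding; Nash payoffs (15, 13).
R's commitment gain: 15 − 15 = 0.

0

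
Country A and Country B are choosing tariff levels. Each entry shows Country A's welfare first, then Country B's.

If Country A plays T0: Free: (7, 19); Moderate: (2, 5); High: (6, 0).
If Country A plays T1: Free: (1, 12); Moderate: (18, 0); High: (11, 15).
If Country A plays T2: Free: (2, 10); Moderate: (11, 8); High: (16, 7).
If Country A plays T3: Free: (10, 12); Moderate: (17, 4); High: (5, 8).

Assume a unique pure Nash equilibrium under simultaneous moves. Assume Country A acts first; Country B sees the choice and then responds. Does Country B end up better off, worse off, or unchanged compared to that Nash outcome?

better off

Country B best-responds to each possible Country A move:
- T0: Country B compares 19, 5, 0 and picks Free; Country A would get 7.
- T1: Country B compares 12, 0, 15 and picks High; Country A would get 11.
- T2: Country B compares 10, 8, 7 and picks Free; Country A would get 2.
- T3: Country B compares 12, 4, 8 and picks Free; Country A would get 10.
Among 7, 11, 2, 10, the best is 11 at T1. Subgame-perfect outcome: (T1, High) with payoffs (11, 15).
For the simultaneous game, intersect best replies.
Country A's best replies: Free→T3; Moderate→T1; High→T2.
Country B's best replies: T0→Free; T1→High; T2→Free; T3→Free.
Only (T3, Free) has each player best-responding; Nash payoffs (10, 12).
Country B earns 15 sequentially versus 12 at the Nash outcome: better off.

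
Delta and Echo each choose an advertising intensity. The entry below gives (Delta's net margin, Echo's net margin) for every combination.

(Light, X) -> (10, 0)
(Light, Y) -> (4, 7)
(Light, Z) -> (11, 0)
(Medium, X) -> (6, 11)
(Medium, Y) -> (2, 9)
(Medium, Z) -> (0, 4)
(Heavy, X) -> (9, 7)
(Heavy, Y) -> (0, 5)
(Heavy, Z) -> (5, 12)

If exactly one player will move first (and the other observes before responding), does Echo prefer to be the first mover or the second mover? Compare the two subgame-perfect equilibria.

If Delta leads: Echo's best replies are Light→Y, Medium→X, Heavy→Z; Delta's induced payoffs 4, 6, 5; outcome (Medium, X), payoffs (6, 11).
If Echo leads: Delta's best replies are X→Light, Y→Light, Z→Light; Echo's induced payoffs 0, 7, 0; outcome (Light, Y), payoffs (4, 7).
Echo gets 7 moving first and 11 moving second, so Echo prefers to move second.

second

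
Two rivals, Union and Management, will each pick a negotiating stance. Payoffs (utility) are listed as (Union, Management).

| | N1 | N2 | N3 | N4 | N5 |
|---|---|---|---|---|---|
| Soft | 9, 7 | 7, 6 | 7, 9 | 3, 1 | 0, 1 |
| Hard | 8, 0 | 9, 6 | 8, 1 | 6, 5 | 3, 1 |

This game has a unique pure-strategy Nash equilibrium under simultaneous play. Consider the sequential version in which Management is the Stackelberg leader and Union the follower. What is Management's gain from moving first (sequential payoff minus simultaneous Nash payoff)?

1

Union best-responds to each possible Management move:
- N1: Union compares 9, 8 and picks Soft; Management would get 7.
- N2: Union compares 7, 9 and picks Hard; Management would get 6.
- N3: Union compares 7, 8 and picks Hard; Management would get 1.
- N4: Union compares 3, 6 and picks Hard; Management would get 5.
- N5: Union compares 0, 3 and picks Hard; Management would get 1.
Management's induced payoffs are 7, 6, 1, 5, 1, so Management commits to N1. Subgame-perfect outcome: (Soft, N1) with payoffs (9, 7).
For the simultaneous game, intersect best replies.
Union's best replies: N1→Soft; N2→Hard; N3→Hard; N4→Hard; N5→Hard.
Management's best replies: Soft→N3; Hard→N2.
Only (Hard, N2) has each player best-responding; Nash payoffs (9, 6).
Management's commitment gain: 7 − 6 = 1.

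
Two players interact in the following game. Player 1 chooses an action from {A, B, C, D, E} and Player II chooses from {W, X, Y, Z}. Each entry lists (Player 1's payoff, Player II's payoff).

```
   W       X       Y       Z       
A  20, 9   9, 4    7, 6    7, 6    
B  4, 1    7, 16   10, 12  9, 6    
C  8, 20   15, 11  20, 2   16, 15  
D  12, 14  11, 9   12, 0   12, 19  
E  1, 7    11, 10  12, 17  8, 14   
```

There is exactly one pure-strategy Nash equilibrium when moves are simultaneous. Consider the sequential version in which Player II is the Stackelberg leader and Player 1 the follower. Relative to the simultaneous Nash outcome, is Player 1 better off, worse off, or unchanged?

worse off

Backward induction with Player II moving first.
- W: BR = A, leader payoff 9.
- X: BR = C, leader payoff 11.
- Y: BR = C, leader payoff 2.
- Z: BR = C, leader payoff 15.
Maximizing over 9, 11, 2, 15, Player II chooses Z. Subgame-perfect outcome: (C, Z) with payoffs (16, 15).
Under simultaneous play:
Player 1's best replies: W→A; X→C; Y→C; Z→C.
Player II's best replies: A→W; B→X; C→W; D→Z; E→Y.
Only (A, W) has each player best-responding; Nash payoffs (20, 9).
Player 1 earns 16 sequentially versus 20 at the Nash outcome: worse off.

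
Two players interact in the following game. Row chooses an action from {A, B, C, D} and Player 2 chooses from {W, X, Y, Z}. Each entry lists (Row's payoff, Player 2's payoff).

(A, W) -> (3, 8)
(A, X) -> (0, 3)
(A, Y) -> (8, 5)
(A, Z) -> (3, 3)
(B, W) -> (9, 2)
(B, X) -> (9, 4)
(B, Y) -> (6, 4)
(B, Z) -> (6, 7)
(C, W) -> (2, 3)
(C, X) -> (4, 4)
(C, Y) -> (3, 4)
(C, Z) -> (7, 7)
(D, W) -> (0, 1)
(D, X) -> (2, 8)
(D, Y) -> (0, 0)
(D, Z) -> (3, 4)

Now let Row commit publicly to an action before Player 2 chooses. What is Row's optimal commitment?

Backward induction with Row moving first.
- A: Player 2 compares 8, 3, 5, 3 and picks W; Row would get 3.
- B: Player 2 compares 2, 4, 4, 7 and picks Z; Row would get 6.
- C: Player 2 compares 3, 4, 4, 7 and picks Z; Row would get 7.
- D: Player 2 compares 1, 8, 0, 4 and picks X; Row would get 2.
Maximizing over 3, 6, 7, 2, Row chooses C. Subgame-perfect outcome: (C, Z) with payoffs (7, 7).

C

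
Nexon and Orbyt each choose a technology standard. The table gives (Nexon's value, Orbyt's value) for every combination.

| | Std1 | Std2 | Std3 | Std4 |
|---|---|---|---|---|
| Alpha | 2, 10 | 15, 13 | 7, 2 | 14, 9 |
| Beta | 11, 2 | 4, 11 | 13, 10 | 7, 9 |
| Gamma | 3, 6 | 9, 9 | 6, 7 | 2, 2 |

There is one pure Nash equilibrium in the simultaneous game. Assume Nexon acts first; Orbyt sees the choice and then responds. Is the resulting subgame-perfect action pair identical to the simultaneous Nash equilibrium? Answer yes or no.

Backward induction with Nexon moving first.
- Alpha → Orbyt plays Std2 (best of 10, 13, 2, 9); Nexon gets 15.
- Beta → Orbyt plays Std2 (best of 2, 11, 10, 9); Nexon gets 4.
- Gamma → Orbyt plays Std2 (best of 6, 9, 7, 2); Nexon gets 9.
Nexon's induced payoffs are 15, 4, 9, so Nexon commits to Alpha. Subgame-perfect outcome: (Alpha, Std2) with payoffs (15, 13).
Now find the simultaneous Nash equilibrium.
Nexon's best replies: Std1→Beta; Std2→Alpha; Std3→Beta; Std4→Alpha.
Orbyt's best replies: Alpha→Std2; Beta→Std2; Gamma→Std2.
The unique mutual best reply is (Alpha, Std2), giving (15, 13).
Sequential outcome (Alpha, Std2) coincides with the Nash profile (Alpha, Std2).

yes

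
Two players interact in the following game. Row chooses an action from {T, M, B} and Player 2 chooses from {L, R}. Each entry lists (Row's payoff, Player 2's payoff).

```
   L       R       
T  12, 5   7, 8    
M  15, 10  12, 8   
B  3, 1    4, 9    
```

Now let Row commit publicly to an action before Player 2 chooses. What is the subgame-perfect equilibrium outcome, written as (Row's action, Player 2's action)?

(M, L)

Solve by backward induction (Row leads).
- T → Player 2 plays R (best of 5, 8); Row gets 7.
- M → Player 2 plays L (best of 10, 8); Row gets 15.
- B → Player 2 plays R (best of 1, 9); Row gets 4.
Maximizing over 7, 15, 4, Row chooses M. Subgame-perfect outcome: (M, L) with payoffs (15, 10).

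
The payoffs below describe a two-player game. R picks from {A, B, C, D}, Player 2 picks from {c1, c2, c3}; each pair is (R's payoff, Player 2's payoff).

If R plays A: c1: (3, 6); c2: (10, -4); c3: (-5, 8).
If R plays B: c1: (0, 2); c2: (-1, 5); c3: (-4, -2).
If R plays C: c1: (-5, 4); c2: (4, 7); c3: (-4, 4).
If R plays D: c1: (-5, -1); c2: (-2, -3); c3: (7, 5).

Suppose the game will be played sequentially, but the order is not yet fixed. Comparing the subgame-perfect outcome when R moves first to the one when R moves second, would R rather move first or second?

If R leads: Player 2's best replies are A→c3, B→c2, C→c2, D→c3; R's induced payoffs -5, -1, 4, 7; outcome (D, c3), payoffs (7, 5).
If Player 2 leads: R's best replies are c1→A, c2→A, c3→D; Player 2's induced payoffs 6, -4, 5; outcome (A, c1), payoffs (3, 6).
R gets 7 moving first and 3 moving second, so R prefers to move first.

first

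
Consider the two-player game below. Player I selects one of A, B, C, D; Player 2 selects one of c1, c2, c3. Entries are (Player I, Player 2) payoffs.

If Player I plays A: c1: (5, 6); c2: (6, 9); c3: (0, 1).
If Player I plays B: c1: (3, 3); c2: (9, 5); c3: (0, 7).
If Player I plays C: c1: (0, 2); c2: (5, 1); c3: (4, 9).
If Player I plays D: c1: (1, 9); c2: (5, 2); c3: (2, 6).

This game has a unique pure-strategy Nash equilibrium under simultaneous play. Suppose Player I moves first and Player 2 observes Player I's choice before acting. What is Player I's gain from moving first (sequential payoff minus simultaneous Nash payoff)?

2

Solve by backward induction (Player I leads).
- A → Player 2 plays c2 (best of 6, 9, 1); Player I gets 6.
- B → Player 2 plays c3 (best of 3, 5, 7); Player I gets 0.
- C → Player 2 plays c3 (best of 2, 1, 9); Player I gets 4.
- D → Player 2 plays c1 (best of 9, 2, 6); Player I gets 1.
Among 6, 0, 4, 1, the best is 6 at A. Subgame-perfect outcome: (A, c2) with payoffs (6, 9).
Now find the simultaneous Nash equilibrium.
Player I's best replies: c1→A; c2→B; c3→C.
Player 2's best replies: A→c2; B→c3; C→c3; D→c1.
The unique mutual best reply is (C, c3), giving (4, 9).
Player I's commitment gain: 6 − 4 = 2.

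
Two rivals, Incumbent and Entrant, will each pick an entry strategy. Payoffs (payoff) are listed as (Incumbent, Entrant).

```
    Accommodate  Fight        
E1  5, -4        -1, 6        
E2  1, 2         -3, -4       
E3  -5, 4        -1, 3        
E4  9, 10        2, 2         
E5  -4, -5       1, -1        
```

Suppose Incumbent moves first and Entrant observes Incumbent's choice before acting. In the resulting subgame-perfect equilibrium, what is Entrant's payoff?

Backward induction with Incumbent moving first.
- E1: Entrant compares -4, 6 and picks Fight; Incumbent would get -1.
- E2: Entrant compares 2, -4 and picks Accommodate; Incumbent would get 1.
- E3: Entrant compares 4, 3 and picks Accommodate; Incumbent would get -5.
- E4: Entrant compares 10, 2 and picks Accommodate; Incumbent would get 9.
- E5: Entrant compares -5, -1 and picks Fight; Incumbent would get 1.
Among -1, 1, -5, 9, 1, the best is 9 at E4. Subgame-perfect outcome: (E4, Accommodate) with payoffs (9, 10).

10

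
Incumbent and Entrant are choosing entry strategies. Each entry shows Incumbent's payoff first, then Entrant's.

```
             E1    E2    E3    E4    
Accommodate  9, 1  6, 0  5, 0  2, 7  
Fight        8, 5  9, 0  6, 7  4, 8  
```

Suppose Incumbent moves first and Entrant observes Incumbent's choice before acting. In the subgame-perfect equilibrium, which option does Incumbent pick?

Solve by backward induction (Incumbent leads).
- Accommodate: Entrant compares 1, 0, 0, 7 and picks E4; Incumbent would get 2.
- Fight: Entrant compares 5, 0, 7, 8 and picks E4; Incumbent would get 4.
Among 2, 4, the best is 4 at Fight. Subgame-perfect outcome: (Fight, E4) with payoffs (4, 8).

Fight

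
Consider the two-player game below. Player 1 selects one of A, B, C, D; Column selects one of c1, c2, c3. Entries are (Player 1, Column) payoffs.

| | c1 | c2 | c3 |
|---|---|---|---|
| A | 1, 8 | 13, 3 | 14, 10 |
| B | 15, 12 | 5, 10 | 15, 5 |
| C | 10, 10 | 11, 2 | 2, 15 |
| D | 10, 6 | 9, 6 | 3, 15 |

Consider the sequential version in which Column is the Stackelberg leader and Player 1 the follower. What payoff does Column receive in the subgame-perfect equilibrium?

Solve by backward induction (Column leads).
- c1: BR = B, leader payoff 12.
- c2: BR = A, leader payoff 3.
- c3: BR = B, leader payoff 5.
Among 12, 3, 5, the best is 12 at c1. Subgame-perfect outcome: (B, c1) with payoffs (15, 12).

12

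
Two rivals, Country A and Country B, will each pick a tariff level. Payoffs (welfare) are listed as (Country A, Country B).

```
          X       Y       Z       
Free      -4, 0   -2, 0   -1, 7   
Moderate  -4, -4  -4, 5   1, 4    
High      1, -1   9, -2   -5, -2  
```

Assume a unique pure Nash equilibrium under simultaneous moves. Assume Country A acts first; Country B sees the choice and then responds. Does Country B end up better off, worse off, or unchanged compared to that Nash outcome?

unchanged

Work backward from Country B's decision.
- Free: Country B compares 0, 0, 7 and picks Z; Country A would get -1.
- Moderate: Country B compares -4, 5, 4 and picks Y; Country A would get -4.
- High: Country B compares -1, -2, -2 and picks X; Country A would get 1.
Among -1, -4, 1, the best is 1 at High. Subgame-perfect outcome: (High, X) with payoffs (1, -1).
Now find the simultaneous Nash equilibrium.
Country A's best replies: X→High; Y→High; Z→Moderate.
Country B's best replies: Free→Z; Moderate→Y; High→X.
The unique mutual best reply is (High, X), giving (1, -1).
Country B earns -1 sequentially versus -1 at the Nash outcome: unchanged.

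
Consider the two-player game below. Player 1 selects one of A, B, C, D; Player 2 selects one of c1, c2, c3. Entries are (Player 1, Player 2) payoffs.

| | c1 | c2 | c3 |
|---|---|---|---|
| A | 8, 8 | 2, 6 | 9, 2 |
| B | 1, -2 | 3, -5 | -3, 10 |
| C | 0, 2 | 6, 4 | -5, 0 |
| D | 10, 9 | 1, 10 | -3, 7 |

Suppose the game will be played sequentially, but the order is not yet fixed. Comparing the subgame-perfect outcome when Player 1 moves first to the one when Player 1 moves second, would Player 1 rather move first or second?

If Player 1 leads: Player 2's best replies are A→c1, B→c3, C→c2, D→c2; Player 1's induced payoffs 8, -3, 6, 1; outcome (A, c1), payoffs (8, 8).
If Player 2 leads: Player 1's best replies are c1→D, c2→C, c3→A; Player 2's induced payoffs 9, 4, 2; outcome (D, c1), payoffs (10, 9).
Player 1 gets 8 moving first and 10 moving second, so Player 1 prefers to move second.

second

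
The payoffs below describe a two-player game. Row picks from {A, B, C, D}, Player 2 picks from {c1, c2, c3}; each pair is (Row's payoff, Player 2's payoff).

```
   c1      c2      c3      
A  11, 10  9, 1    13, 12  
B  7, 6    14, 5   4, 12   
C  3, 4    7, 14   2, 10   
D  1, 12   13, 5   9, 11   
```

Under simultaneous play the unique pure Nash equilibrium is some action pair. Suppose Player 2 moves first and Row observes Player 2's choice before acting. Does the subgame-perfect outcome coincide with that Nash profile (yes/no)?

Solve by backward induction (Player 2 leads).
- c1: BR = A, leader payoff 10.
- c2: BR = B, leader payoff 5.
- c3: BR = A, leader payoff 12.
Maximizing over 10, 5, 12, Player 2 chooses c3. Subgame-perfect outcome: (A, c3) with payoffs (13, 12).
Under simultaneous play:
Row's best replies: c1→A; c2→B; c3→A.
Player 2's best replies: A→c3; B→c3; C→c2; D→c1.
Only (A, c3) has each player best-responding; Nash payoffs (13, 12).
Sequential outcome (A, c3) coincides with the Nash profile (A, c3).

yes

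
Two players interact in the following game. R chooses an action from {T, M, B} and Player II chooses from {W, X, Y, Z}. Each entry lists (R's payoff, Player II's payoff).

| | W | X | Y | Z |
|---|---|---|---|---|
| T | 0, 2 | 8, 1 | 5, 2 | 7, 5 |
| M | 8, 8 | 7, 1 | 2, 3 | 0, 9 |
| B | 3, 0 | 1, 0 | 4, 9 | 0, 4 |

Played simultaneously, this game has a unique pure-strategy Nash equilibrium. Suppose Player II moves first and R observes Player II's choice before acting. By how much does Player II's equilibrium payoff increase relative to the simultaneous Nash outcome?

Backward induction with Player II moving first.
- W: R compares 0, 8, 3 and picks M; Player II would get 8.
- X: R compares 8, 7, 1 and picks T; Player II would get 1.
- Y: R compares 5, 2, 4 and picks T; Player II would get 2.
- Z: R compares 7, 0, 0 and picks T; Player II would get 5.
Among 8, 1, 2, 5, the best is 8 at W. Subgame-perfect outcome: (M, W) with payoffs (8, 8).
Now find the simultaneous Nash equilibrium.
R's best replies: W→M; X→T; Y→T; Z→T.
Player II's best replies: T→Z; M→Z; B→Y.
Only (T, Z) has each player best-responding; Nash payoffs (7, 5).
Player II's commitment gain: 8 − 5 = 3.

3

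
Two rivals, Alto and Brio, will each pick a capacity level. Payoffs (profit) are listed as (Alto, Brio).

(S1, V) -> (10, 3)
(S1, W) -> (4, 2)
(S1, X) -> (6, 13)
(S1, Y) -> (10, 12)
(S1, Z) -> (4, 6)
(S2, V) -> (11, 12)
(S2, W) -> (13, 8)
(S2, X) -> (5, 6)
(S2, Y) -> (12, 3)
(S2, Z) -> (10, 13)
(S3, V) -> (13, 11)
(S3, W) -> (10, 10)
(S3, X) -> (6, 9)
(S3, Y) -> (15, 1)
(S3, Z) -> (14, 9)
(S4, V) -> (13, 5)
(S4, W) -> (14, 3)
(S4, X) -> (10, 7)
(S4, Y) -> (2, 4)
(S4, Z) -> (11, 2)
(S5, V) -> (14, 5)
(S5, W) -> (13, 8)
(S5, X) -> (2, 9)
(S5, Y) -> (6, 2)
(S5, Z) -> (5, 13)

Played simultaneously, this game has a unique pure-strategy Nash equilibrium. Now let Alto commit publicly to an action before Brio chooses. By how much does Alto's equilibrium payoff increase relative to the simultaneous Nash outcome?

3

Work backward from Brio's decision.
- S1: Brio compares 3, 2, 13, 12, 6 and picks X; Alto would get 6.
- S2: Brio compares 12, 8, 6, 3, 13 and picks Z; Alto would get 10.
- S3: Brio compares 11, 10, 9, 1, 9 and picks V; Alto would get 13.
- S4: Brio compares 5, 3, 7, 4, 2 and picks X; Alto would get 10.
- S5: Brio compares 5, 8, 9, 2, 13 and picks Z; Alto would get 5.
Alto's induced payoffs are 6, 10, 13, 10, 5, so Alto commits to S3. Subgame-perfect outcome: (S3, V) with payoffs (13, 11).
For the simultaneous game, intersect best replies.
Alto's best replies: V→S5; W→S4; X→S4; Y→S3; Z→S3.
Brio's best replies: S1→X; S2→Z; S3→V; S4→X; S5→Z.
Only (S4, X) has each player best-responding; Nash payoffs (10, 7).
Alto's commitment gain: 13 − 10 = 3.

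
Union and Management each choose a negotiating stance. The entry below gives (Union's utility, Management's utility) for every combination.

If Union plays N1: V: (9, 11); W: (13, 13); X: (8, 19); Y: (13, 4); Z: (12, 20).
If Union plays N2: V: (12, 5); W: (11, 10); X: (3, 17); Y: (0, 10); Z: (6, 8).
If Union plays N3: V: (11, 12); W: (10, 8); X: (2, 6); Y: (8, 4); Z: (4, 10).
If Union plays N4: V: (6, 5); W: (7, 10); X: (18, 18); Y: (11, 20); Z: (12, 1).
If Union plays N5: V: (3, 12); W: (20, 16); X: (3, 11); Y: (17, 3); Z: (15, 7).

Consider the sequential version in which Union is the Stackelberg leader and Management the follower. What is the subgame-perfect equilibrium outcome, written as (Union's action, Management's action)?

Backward induction with Union moving first.
- N1: BR = Z, leader payoff 12.
- N2: BR = X, leader payoff 3.
- N3: BR = V, leader payoff 11.
- N4: BR = Y, leader payoff 11.
- N5: BR = W, leader payoff 20.
Union's induced payoffs are 12, 3, 11, 11, 20, so Union commits to N5. Subgame-perfect outcome: (N5, W) with payoffs (20, 16).

(N5, W)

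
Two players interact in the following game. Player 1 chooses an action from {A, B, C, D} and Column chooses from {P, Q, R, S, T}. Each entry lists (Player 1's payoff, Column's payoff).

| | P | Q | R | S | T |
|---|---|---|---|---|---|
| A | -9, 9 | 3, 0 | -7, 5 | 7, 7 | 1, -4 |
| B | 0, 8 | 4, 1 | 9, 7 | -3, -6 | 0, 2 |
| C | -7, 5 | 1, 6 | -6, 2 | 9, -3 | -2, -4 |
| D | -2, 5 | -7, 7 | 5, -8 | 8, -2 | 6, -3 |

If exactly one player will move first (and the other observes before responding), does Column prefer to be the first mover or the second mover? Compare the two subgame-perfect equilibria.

first

If Player 1 leads: Column's best replies are A→P, B→P, C→Q, D→Q; Player 1's induced payoffs -9, 0, 1, -7; outcome (C, Q), payoffs (1, 6).
If Column leads: Player 1's best replies are P→B, Q→B, R→B, S→C, T→D; Column's induced payoffs 8, 1, 7, -3, -3; outcome (B, P), payoffs (0, 8).
Column gets 8 moving first and 6 moving second, so Column prefers to move first.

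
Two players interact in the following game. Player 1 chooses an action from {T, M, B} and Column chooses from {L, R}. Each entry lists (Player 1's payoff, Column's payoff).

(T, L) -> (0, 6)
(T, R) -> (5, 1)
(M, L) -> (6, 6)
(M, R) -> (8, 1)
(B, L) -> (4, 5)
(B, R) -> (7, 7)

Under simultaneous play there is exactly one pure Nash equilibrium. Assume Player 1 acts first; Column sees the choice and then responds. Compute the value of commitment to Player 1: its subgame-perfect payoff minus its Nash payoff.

Backward induction with Player 1 moving first.
- T → Column plays L (best of 6, 1); Player 1 gets 0.
- M → Column plays L (best of 6, 1); Player 1 gets 6.
- B → Column plays R (best of 5, 7); Player 1 gets 7.
Maximizing over 0, 6, 7, Player 1 chooses B. Subgame-perfect outcome: (B, R) with payoffs (7, 7).
Now find the simultaneous Nash equilibrium.
Player 1's best replies: L→M; R→M.
Column's best replies: T→L; M→L; B→R.
Only (M, L) has each player best-responding; Nash payoffs (6, 6).
Player 1's commitment gain: 7 − 6 = 1.

1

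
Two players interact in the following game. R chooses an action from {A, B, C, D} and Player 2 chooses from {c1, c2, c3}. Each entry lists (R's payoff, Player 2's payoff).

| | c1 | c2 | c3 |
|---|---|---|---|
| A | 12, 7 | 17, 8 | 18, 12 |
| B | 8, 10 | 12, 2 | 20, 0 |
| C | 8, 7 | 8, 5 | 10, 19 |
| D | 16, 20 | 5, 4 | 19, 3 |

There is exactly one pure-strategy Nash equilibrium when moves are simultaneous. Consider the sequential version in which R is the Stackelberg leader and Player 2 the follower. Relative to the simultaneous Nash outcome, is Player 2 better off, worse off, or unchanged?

worse off

Work backward from Player 2's decision.
- A: Player 2 compares 7, 8, 12 and picks c3; R would get 18.
- B: Player 2 compares 10, 2, 0 and picks c1; R would get 8.
- C: Player 2 compares 7, 5, 19 and picks c3; R would get 10.
- D: Player 2 compares 20, 4, 3 and picks c1; R would get 16.
Among 18, 8, 10, 16, the best is 18 at A. Subgame-perfect outcome: (A, c3) with payoffs (18, 12).
For the simultaneous game, intersect best replies.
R's best replies: c1→D; c2→A; c3→B.
Player 2's best replies: A→c3; B→c1; C→c3; D→c1.
Only (D, c1) has each player best-responding; Nash payoffs (16, 20).
Player 2 earns 12 sequentially versus 20 at the Nash outcome: worse off.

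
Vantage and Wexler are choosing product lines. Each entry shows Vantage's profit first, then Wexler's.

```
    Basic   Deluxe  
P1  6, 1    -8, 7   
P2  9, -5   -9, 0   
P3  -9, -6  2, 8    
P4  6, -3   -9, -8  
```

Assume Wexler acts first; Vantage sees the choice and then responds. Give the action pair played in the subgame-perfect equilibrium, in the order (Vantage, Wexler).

(P3, Deluxe)

Solve by backward induction (Wexler leads).
- Basic: Vantage compares 6, 9, -9, 6 and picks P2; Wexler would get -5.
- Deluxe: Vantage compares -8, -9, 2, -9 and picks P3; Wexler would get 8.
Among -5, 8, the best is 8 at Deluxe. Subgame-perfect outcome: (P3, Deluxe) with payoffs (2, 8).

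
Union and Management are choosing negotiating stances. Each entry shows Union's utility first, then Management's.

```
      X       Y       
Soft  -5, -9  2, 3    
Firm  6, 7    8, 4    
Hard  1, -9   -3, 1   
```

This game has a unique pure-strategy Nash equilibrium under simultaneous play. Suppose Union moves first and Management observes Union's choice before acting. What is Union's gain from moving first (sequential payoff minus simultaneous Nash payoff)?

0

Work backward from Management's decision.
- Soft: Management compares -9, 3 and picks Y; Union would get 2.
- Firm: Management compares 7, 4 and picks X; Union would get 6.
- Hard: Management compares -9, 1 and picks Y; Union would get -3.
Maximizing over 2, 6, -3, Union chooses Firm. Subgame-perfect outcome: (Firm, X) with payoffs (6, 7).
Under simultaneous play:
Union's best replies: X→Firm; Y→Firm.
Management's best replies: Soft→Y; Firm→X; Hard→Y.
Only (Firm, X) has each player best-responding; Nash payoffs (6, 7).
Union's commitment gain: 6 − 6 = 0.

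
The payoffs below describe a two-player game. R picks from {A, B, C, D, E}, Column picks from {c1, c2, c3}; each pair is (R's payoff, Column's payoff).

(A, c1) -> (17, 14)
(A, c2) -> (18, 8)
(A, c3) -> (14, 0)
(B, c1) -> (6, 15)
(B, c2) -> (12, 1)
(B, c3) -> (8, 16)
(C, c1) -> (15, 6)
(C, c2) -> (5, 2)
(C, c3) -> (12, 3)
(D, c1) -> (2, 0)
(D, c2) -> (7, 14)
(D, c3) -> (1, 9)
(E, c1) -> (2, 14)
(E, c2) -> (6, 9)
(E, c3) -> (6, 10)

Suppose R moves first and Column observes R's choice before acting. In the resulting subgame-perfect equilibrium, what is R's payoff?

17

Column best-responds to each possible R move:
- A: Column compares 14, 8, 0 and picks c1; R would get 17.
- B: Column compares 15, 1, 16 and picks c3; R would get 8.
- C: Column compares 6, 2, 3 and picks c1; R would get 15.
- D: Column compares 0, 14, 9 and picks c2; R would get 7.
- E: Column compares 14, 9, 10 and picks c1; R would get 2.
Maximizing over 17, 8, 15, 7, 2, R chooses A. Subgame-perfect outcome: (A, c1) with payoffs (17, 14).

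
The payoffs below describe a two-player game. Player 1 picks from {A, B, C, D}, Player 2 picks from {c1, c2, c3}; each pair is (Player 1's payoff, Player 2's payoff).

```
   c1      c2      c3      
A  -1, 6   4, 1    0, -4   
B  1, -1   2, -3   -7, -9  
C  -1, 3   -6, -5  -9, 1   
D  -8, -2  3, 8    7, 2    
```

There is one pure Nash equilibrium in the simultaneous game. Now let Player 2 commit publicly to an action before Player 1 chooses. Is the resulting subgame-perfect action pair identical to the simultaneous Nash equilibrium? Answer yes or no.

no

Player 1 best-responds to each possible Player 2 move:
- c1: BR = B, leader payoff -1.
- c2: BR = A, leader payoff 1.
- c3: BR = D, leader payoff 2.
Maximizing over -1, 1, 2, Player 2 chooses c3. Subgame-perfect outcome: (D, c3) with payoffs (7, 2).
Now find the simultaneous Nash equilibrium.
Player 1's best replies: c1→B; c2→A; c3→D.
Player 2's best replies: A→c1; B→c1; C→c1; D→c2.
Only (B, c1) has each player best-responding; Nash payoffs (1, -1).
Sequential outcome (D, c3) differs from the Nash profile (B, c1).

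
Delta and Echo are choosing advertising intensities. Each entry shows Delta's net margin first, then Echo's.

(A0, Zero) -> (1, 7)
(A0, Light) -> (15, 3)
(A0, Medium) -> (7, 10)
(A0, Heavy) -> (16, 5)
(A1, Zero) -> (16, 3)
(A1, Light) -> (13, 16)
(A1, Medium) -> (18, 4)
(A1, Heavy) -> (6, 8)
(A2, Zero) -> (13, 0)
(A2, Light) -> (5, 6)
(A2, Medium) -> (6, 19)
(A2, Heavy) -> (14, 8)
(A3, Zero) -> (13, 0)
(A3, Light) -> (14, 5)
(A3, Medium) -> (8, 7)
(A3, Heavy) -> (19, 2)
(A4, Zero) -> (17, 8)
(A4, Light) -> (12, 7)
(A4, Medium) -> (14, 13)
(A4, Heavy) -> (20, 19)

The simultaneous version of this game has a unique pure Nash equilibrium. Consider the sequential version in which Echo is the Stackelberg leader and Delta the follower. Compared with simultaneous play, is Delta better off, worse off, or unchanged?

unchanged

Backward induction with Echo moving first.
- Zero → Delta plays A4 (best of 1, 16, 13, 13, 17); Echo gets 8.
- Light → Delta plays A0 (best of 15, 13, 5, 14, 12); Echo gets 3.
- Medium → Delta plays A1 (best of 7, 18, 6, 8, 14); Echo gets 4.
- Heavy → Delta plays A4 (best of 16, 6, 14, 19, 20); Echo gets 19.
Echo's induced payoffs are 8, 3, 4, 19, so Echo commits to Heavy. Subgame-perfect outcome: (A4, Heavy) with payoffs (20, 19).
Under simultaneous play:
Delta's best replies: Zero→A4; Light→A0; Medium→A1; Heavy→A4.
Echo's best replies: A0→Medium; A1→Light; A2→Medium; A3→Medium; A4→Heavy.
The unique mutual best reply is (A4, Heavy), giving (20, 19).
Delta earns 20 sequentially versus 20 at the Nash outcome: unchanged.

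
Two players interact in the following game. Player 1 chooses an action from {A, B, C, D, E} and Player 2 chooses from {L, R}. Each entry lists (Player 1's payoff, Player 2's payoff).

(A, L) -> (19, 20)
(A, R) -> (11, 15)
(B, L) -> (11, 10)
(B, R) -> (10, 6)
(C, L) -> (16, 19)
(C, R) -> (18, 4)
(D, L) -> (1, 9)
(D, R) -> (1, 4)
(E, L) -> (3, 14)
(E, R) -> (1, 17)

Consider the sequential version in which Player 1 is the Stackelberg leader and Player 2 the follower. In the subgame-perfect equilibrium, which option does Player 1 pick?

Solve by backward induction (Player 1 leads).
- A: Player 2 compares 20, 15 and picks L; Player 1 would get 19.
- B: Player 2 compares 10, 6 and picks L; Player 1 would get 11.
- C: Player 2 compares 19, 4 and picks L; Player 1 would get 16.
- D: Player 2 compares 9, 4 and picks L; Player 1 would get 1.
- E: Player 2 compares 14, 17 and picks R; Player 1 would get 1.
Player 1's induced payoffs are 19, 11, 16, 1, 1, so Player 1 commits to A. Subgame-perfect outcome: (A, L) with payoffs (19, 20).

A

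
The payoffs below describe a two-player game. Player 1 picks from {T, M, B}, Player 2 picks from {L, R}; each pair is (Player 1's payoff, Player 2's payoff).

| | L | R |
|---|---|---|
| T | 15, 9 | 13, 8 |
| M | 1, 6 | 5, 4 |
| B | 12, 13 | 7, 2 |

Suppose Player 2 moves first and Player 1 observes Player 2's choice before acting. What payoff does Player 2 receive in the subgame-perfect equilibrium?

Backward induction with Player 2 moving first.
- L: BR = T, leader payoff 9.
- R: BR = T, leader payoff 8.
Player 2's induced payoffs are 9, 8, so Player 2 commits to L. Subgame-perfect outcome: (T, L) with payoffs (15, 9).

9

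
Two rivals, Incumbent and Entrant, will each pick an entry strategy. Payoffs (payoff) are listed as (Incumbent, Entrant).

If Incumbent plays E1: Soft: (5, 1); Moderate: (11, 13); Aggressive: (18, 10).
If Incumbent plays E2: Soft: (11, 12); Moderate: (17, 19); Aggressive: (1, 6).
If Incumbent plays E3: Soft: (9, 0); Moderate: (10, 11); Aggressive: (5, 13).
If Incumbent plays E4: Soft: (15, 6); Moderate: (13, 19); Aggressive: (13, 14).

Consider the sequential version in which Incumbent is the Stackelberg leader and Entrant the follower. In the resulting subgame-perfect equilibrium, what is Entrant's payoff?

Entrant best-responds to each possible Incumbent move:
- E1: BR = Moderate, leader payoff 11.
- E2: BR = Moderate, leader payoff 17.
- E3: BR = Aggressive, leader payoff 5.
- E4: BR = Moderate, leader payoff 13.
Incumbent's induced payoffs are 11, 17, 5, 13, so Incumbent commits to E2. Subgame-perfect outcome: (E2, Moderate) with payoffs (17, 19).

19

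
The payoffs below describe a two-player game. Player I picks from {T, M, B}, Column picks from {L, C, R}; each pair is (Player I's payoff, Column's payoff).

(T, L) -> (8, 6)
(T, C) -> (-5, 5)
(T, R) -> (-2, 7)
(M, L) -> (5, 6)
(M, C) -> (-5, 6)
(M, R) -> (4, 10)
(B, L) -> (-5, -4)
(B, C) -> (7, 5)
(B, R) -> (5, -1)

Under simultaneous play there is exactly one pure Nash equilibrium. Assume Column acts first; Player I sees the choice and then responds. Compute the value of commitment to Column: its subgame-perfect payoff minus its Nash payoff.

1

Backward induction with Column moving first.
- L: BR = T, leader payoff 6.
- C: BR = B, leader payoff 5.
- R: BR = B, leader payoff -1.
Maximizing over 6, 5, -1, Column chooses L. Subgame-perfect outcome: (T, L) with payoffs (8, 6).
Under simultaneous play:
Player I's best replies: L→T; C→B; R→B.
Column's best replies: T→R; M→R; B→C.
Only (B, C) has each player best-responding; Nash payoffs (7, 5).
Column's commitment gain: 6 − 5 = 1.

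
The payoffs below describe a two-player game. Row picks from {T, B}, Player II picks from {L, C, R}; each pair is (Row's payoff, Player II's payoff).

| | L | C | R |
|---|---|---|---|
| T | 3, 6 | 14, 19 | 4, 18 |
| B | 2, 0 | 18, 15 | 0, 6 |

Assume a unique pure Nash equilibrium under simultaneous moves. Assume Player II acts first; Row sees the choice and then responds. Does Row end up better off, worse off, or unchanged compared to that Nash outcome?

Work backward from Row's decision.
- L: BR = T, leader payoff 6.
- C: BR = B, leader payoff 15.
- R: BR = T, leader payoff 18.
Player II's induced payoffs are 6, 15, 18, so Player II commits to R. Subgame-perfect outcome: (T, R) with payoffs (4, 18).
Under simultaneous play:
Row's best replies: L→T; C→B; R→T.
Player II's best replies: T→C; B→C.
Only (B, C) has each player best-responding; Nash payoffs (18, 15).
Row earns 4 sequentially versus 18 at the Nash outcome: worse off.

worse off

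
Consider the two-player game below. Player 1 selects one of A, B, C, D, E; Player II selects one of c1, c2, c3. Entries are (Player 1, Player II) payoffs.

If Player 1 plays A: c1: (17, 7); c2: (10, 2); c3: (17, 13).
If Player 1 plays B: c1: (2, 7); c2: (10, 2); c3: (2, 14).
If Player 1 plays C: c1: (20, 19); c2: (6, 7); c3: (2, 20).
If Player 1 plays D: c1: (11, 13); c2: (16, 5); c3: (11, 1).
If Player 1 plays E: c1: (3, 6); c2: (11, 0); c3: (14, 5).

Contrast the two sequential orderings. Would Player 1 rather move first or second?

If Player 1 leads: Player II's best replies are A→c3, B→c3, C→c3, D→c1, E→c1; Player 1's induced payoffs 17, 2, 2, 11, 3; outcome (A, c3), payoffs (17, 13).
If Player II leads: Player 1's best replies are c1→C, c2→D, c3→A; Player II's induced payoffs 19, 5, 13; outcome (C, c1), payoffs (20, 19).
Player 1 gets 17 moving first and 20 moving second, so Player 1 prefers to move second.

second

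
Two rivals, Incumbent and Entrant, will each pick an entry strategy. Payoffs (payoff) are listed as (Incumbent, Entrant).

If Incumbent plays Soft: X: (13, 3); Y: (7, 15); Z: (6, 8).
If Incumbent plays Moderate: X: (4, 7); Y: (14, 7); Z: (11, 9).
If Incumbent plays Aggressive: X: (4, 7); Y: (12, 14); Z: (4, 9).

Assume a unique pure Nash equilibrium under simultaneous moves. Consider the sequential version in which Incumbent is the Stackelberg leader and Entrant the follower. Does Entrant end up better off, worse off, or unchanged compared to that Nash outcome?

Solve by backward induction (Incumbent leads).
- Soft: BR = Y, leader payoff 7.
- Moderate: BR = Z, leader payoff 11.
- Aggressive: BR = Y, leader payoff 12.
Incumbent's induced payoffs are 7, 11, 12, so Incumbent commits to Aggressive. Subgame-perfect outcome: (Aggressive, Y) with payoffs (12, 14).
Now find the simultaneous Nash equilibrium.
Incumbent's best replies: X→Soft; Y→Moderate; Z→Moderate.
Entrant's best replies: Soft→Y; Moderate→Z; Aggressive→Y.
Only (Moderate, Z) has each player best-responding; Nash payoffs (11, 9).
Entrant earns 14 sequentially versus 9 at the Nash outcome: better off.

better off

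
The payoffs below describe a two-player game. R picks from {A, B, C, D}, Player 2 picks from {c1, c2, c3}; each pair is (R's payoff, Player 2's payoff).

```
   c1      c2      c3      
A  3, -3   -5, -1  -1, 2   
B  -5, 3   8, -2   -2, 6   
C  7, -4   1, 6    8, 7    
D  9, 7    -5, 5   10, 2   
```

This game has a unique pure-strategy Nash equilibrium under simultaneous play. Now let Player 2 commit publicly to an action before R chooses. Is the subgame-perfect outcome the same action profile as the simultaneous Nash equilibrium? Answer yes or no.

yes

Backward induction with Player 2 moving first.
- c1: R compares 3, -5, 7, 9 and picks D; Player 2 would get 7.
- c2: R compares -5, 8, 1, -5 and picks B; Player 2 would get -2.
- c3: R compares -1, -2, 8, 10 and picks D; Player 2 would get 2.
Player 2's induced payoffs are 7, -2, 2, so Player 2 commits to c1. Subgame-perfect outcome: (D, c1) with payoffs (9, 7).
For the simultaneous game, intersect best replies.
R's best replies: c1→D; c2→B; c3→D.
Player 2's best replies: A→c3; B→c3; C→c3; D→c1.
The unique mutual best reply is (D, c1), giving (9, 7).
Sequential outcome (D, c1) coincides with the Nash profile (D, c1).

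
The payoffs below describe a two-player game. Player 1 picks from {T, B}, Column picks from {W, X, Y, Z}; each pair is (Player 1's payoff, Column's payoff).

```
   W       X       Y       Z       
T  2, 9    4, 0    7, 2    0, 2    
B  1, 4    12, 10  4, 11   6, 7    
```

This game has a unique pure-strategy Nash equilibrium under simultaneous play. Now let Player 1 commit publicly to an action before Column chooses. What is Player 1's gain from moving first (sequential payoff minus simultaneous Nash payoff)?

Column best-responds to each possible Player 1 move:
- T → Column plays W (best of 9, 0, 2, 2); Player 1 gets 2.
- B → Column plays Y (best of 4, 10, 11, 7); Player 1 gets 4.
Maximizing over 2, 4, Player 1 chooses B. Subgame-perfect outcome: (B, Y) with payoffs (4, 11).
Now find the simultaneous Nash equilibrium.
Player 1's best replies: W→T; X→B; Y→T; Z→B.
Column's best replies: T→W; B→Y.
Only (T, W) has each player best-responding; Nash payoffs (2, 9).
Player 1's commitment gain: 4 − 2 = 2.

2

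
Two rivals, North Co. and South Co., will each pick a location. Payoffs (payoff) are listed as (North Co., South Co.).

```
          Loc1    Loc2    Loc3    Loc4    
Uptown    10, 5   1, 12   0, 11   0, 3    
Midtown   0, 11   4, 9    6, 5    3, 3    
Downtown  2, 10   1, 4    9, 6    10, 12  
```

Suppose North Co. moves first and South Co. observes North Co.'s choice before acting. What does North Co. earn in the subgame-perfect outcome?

Work backward from South Co.'s decision.
- Uptown: BR = Loc2, leader payoff 1.
- Midtown: BR = Loc1, leader payoff 0.
- Downtown: BR = Loc4, leader payoff 10.
Among 1, 0, 10, the best is 10 at Downtown. Subgame-perfect outcome: (Downtown, Loc4) with payoffs (10, 12).

10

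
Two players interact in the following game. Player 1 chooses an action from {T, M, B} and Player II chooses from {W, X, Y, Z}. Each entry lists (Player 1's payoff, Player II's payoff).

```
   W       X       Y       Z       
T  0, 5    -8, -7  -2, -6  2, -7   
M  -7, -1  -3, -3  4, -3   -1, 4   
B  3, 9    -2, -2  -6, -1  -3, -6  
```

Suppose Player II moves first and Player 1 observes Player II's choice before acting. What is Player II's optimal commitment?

Work backward from Player 1's decision.
- W → Player 1 plays B (best of 0, -7, 3); Player II gets 9.
- X → Player 1 plays B (best of -8, -3, -2); Player II gets -2.
- Y → Player 1 plays M (best of -2, 4, -6); Player II gets -3.
- Z → Player 1 plays T (best of 2, -1, -3); Player II gets -7.
Maximizing over 9, -2, -3, -7, Player II chooses W. Subgame-perfect outcome: (B, W) with payoffs (3, 9).

W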